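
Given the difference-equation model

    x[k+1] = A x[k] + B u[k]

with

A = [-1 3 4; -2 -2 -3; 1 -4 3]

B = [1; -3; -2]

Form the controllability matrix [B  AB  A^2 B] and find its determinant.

AB = [[-18], [10], [7]]
A^2B = [[76], [-5], [-37]]
Controllability matrix C = [B  AB  A^2B] = [[1, -18, 76], [-3, 10, -5], [-2, 7, -37]]
Expanding along the first row, det(C) = 1·(10·(-37) - (-5)·7) - (-18)·((-3)·(-37) - (-5)·(-2)) + 76·((-3)·7 - 10·(-2)) = 1·(-335) - (-18)·101 + 76·(-1) = 1407
Since det(C) ≠ 0, rank(C) = 3 and the system is completely controllable.

1407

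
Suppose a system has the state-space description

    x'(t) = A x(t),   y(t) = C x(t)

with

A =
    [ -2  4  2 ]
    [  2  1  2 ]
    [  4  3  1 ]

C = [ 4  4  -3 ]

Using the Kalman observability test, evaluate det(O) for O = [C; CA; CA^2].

9310

CA = [[-12, 11, 13]]
CA^2 = [[98, 2, 11]]
Observability matrix O = [C; CA; CA^2] = [[4, 4, -3], [-12, 11, 13], [98, 2, 11]]
Expanding along the first row, det(O) = 4·(11·11 - 13·2) - 4·((-12)·11 - 13·98) + (-3)·((-12)·2 - 11·98) = 4·95 - 4·(-1406) + (-3)·(-1102) = 9310
Since det(O) ≠ 0, rank(O) = 3 and the system is completely observable.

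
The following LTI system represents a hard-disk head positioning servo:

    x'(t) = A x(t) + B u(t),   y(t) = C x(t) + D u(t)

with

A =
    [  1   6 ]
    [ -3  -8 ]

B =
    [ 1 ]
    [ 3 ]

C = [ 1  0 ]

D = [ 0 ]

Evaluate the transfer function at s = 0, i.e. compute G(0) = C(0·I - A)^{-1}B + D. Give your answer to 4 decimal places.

G(0) = C(-A)^{-1}B + D = -C A^{-1} B + D.
det A = 10, so A^{-1} = (1/10)·adj(A) = [[-4/5, -3/5], [3/10, 1/10]]
A^{-1} B = [-13/5, 3/5]^T
C A^{-1} B = -13/5
G(0) = D - C A^{-1} B = 0 - (-13/5) = 13/5 ≈ 2.6000

2.6000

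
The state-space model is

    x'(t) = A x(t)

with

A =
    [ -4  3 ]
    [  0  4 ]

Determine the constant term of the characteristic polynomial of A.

-16

For a 2×2 matrix, det(sI - A) = s^2 - (tr A)s + det A.
tr A = 0, det A = -16.
So p(s) = s^2 - 16.
The constant term is -16.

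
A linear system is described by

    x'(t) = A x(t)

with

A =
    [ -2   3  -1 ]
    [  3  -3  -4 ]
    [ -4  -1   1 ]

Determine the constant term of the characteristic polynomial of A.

-68

Expand det(sI - A) for the 3×3 matrix.
p(s) = s^3 + 4s^2 - 16s - 68.
(Check: constant term = det(-A) = (-1)^3 det A = -68; coefficient of s^2 = -tr A = 4.)
The constant term is -68.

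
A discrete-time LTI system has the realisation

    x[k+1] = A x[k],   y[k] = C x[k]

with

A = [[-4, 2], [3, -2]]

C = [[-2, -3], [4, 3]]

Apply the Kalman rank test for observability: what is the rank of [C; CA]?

CA = [[-1, 2], [-7, 2]]
Observability matrix O = [C; CA] = [[-2, -3], [4, 3], [-1, 2], [-7, 2]]
Take the 2×2 submatrix of O formed by rows 1, 2: [[-2, -3], [4, 3]]. Its determinant is (-2)·3 - (-3)·4 = -6 - (-12) = 6 ≠ 0.
So rank(O) ≥ 2; since O has 2 columns, rank(O) = 2.
rank(O) = 2 = n, so the pair (A, C) is completely observable.

2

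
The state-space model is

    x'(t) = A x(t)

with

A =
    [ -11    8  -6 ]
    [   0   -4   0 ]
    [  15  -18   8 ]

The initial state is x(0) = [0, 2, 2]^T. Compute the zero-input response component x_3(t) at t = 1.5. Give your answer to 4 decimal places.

-3.2727

det(sI - A) = s^3 - (tr A)s^2 + (M11 + M22 + M33)s - det A, where Mii is the 2×2 principal minor of A obtained by deleting row i and column i.
tr A = (-11) + (-4) + 8 = -7; M11 = (-4)·8 - 0·(-18) = -32 - 0 = -32; M22 = (-11)·8 - (-6)·15 = -88 - (-90) = 2; M33 = (-11)·(-4) - 8·0 = 44 - 0 = 44; sum of minors = 14.
det A = (-11)·((-4)·8 - 0·(-18)) - 8·(0·8 - 0·15) + (-6)·(0·(-18) - (-4)·15) = (-11)·(-32) - 8·0 + (-6)·60 = -8.
So p(s) = det(sI - A) = s^3 + 7s^2 + 14s + 8.
Rational-root test: any integer root divides 8. Testing small divisors, s = -1 works: p(-1) = -1 + 7 + (-14) + 8 = 0, so (s + 1) is a factor.
Dividing, p(s) = (s + 1)(s^2 + 6s + 8).
Factor s^2 + 6s + 8: two numbers with sum -6 and product 8 are -2 and -4, so s^2 + 6s + 8 = (s + 2)(s + 4).
Hence p(s) = (s + 1) (s + 2) (s + 4), with roots -4, -2, -1.
The eigenvalues -4, -2, -1 are distinct and real, so A is diagonalisable and x(t) = e^{At} x(0) = V diag(e^{λ_i t}) V^{-1} x(0), where the columns of V are the eigenvectors.
λ = -4: A - (-4)I = [[-7, 8, -6], [0, 0, 0], [15, -18, 12]]. v must be orthogonal to every row; (row 1) × (row 3) = [-12, -6, 6], so take v_1 = [2, 1, -1]^T.
λ = -2: A - (-2)I = [[-9, 8, -6], [0, -2, 0], [15, -18, 10]]. v must be orthogonal to every row; (row 1) × (row 2) = [-12, 0, 18], so take v_2 = [-2, 0, 3]^T.
λ = -1: A - (-1)I = [[-10, 8, -6], [0, -3, 0], [15, -18, 9]]. v must be orthogonal to every row; (row 1) × (row 2) = [-18, 0, 30], so take v_3 = [3, 0, -5]^T.
V = [v_1 v_2 v_3] = [[2, -2, 3], [1, 0, 0], [-1, 3, -5]] has det V = -1, so V^{-1} = adj(V)/det V = [[0, 1, 0], [-5, 7, -3], [-3, 4, -2]].
Modal coordinates z(0) = V^{-1} x(0): 0·0 + 1·2 + 0·2 = 2; (-5)·0 + 7·2 + (-3)·2 = 8; (-3)·0 + 4·2 + (-2)·2 = 4; so z(0) = [2, 8, 4]^T.
x_3(t) = Σ_i (v_i)_3 · z_i(0) · e^{λ_i t} (row 3 of V times the modal terms).
x_3(1.5) = (-1)·2·e^{-4·1.5} + 3·8·e^{-2·1.5} + (-5)·4·e^{-1·1.5} = (-2)·0.002479 + 24·0.049787 + (-20)·0.223130 = -3.2727.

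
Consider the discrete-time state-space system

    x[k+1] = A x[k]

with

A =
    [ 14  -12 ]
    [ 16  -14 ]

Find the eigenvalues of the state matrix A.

det(zI - A) = z^2 - (tr A)z + det A, with tr A = 14 + (-14) = 0 and det A = 14·(-14) - (-12)·16 = -196 - (-192) = -4.
So p(z) = det(zI - A) = z^2 - 4.
Factor z^2 - 4: two numbers with sum 0 and product -4 are 2 and -2, so z^2 - 4 = (z - 2)(z + 2).
Hence p(z) = (z - 2) (z + 2), with roots -2, 2.

-2, 2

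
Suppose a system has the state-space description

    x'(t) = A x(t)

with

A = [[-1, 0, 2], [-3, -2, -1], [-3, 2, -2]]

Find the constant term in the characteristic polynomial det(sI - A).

Expand det(sI - A) for the 3×3 matrix.
p(s) = s^3 + 5s^2 + 16s + 30.
(Check: constant term = det(-A) = (-1)^3 det A = 30; coefficient of s^2 = -tr A = 5.)
The constant term is 30.

30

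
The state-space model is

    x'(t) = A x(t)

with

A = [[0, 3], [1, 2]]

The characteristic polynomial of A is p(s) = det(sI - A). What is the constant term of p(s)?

For a 2×2 matrix, det(sI - A) = s^2 - (tr A)s + det A.
tr A = 2, det A = -3.
So p(s) = s^2 - 2s - 3.
The constant term is -3.

-3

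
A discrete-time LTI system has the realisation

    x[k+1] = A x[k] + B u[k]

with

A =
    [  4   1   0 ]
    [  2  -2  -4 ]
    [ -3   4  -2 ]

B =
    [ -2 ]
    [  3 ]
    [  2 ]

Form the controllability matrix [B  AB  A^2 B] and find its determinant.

AB = [[-5], [-18], [14]]
A^2B = [[-38], [-30], [-85]]
Controllability matrix C = [B  AB  A^2B] = [[-2, -5, -38], [3, -18, -30], [2, 14, -85]]
Expanding along the first row, det(C) = (-2)·((-18)·(-85) - (-30)·14) - (-5)·(3·(-85) - (-30)·2) + (-38)·(3·14 - (-18)·2) = (-2)·1950 - (-5)·(-195) + (-38)·78 = -7839
Since det(C) ≠ 0, rank(C) = 3 and the system is completely controllable.

-7839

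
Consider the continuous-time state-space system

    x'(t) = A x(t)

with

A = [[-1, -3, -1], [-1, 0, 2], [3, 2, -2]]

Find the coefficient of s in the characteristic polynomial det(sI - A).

Expand det(sI - A) for the 3×3 matrix.
p(s) = s^3 + 3s^2 - 2s + 6.
(Check: constant term = det(-A) = (-1)^3 det A = 6; coefficient of s^2 = -tr A = 3.)
The coefficient of s is -2.

-2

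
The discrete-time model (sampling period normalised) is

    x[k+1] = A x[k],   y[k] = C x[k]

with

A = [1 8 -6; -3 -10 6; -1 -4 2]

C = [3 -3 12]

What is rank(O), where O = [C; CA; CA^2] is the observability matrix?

CA = [[0, 6, -12]]
CA^2 = [[-6, -12, 12]]
Observability matrix O = [C; CA; CA^2] = [[3, -3, 12], [0, 6, -12], [-6, -12, 12]]
The columns c1, c2, c3 of O are linearly dependent: -2·c1 + 2·c2 + c3 = 0 (check each entry), so rank(O) ≤ 2.
The 2×2 minor from rows 1, 2, columns 1, 2 is 3·6 - (-3)·0 = 18 - 0 = 18 ≠ 0, so rank(O) = 2.
rank(O) = 2 < n = 3, so the pair (A, C) is not completely observable.

2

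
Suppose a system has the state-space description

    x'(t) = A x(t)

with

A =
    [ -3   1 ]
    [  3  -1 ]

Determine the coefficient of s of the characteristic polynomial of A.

For a 2×2 matrix, det(sI - A) = s^2 - (tr A)s + det A.
tr A = -4, det A = 0.
So p(s) = s^2 + 4s.
The coefficient of s is 4.

4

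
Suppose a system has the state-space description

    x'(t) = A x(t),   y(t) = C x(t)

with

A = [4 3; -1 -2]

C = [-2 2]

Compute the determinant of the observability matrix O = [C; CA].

CA = [[-10, -10]]
Observability matrix O = [C; CA] = [[-2, 2], [-10, -10]]
det(O) = (-2)·(-10) - 2·(-10) = 20 - (-20) = 40
Since det(O) ≠ 0, rank(O) = 2 and the system is completely observable.

40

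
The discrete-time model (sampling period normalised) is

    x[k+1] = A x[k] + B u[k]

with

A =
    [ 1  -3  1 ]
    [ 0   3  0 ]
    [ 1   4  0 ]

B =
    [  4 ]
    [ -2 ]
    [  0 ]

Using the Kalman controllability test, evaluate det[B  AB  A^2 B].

AB = [[10], [-6], [-4]]
A^2B = [[24], [-18], [-14]]
Controllability matrix C = [B  AB  A^2B] = [[4, 10, 24], [-2, -6, -18], [0, -4, -14]]
Expanding along the first row, det(C) = 4·((-6)·(-14) - (-18)·(-4)) - 10·((-2)·(-14) - (-18)·0) + 24·((-2)·(-4) - (-6)·0) = 4·12 - 10·28 + 24·8 = -40
Since det(C) ≠ 0, rank(C) = 3 and the system is completely controllable.

-40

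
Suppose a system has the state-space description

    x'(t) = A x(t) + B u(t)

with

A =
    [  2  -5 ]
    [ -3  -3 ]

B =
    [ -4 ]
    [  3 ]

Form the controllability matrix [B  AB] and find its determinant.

57

AB = [[-23], [3]]
Controllability matrix C = [B  AB] = [[-4, -23], [3, 3]]
det(C) = (-4)·3 - (-23)·3 = -12 - (-69) = 57
Since det(C) ≠ 0, rank(C) = 2 and the system is completely controllable.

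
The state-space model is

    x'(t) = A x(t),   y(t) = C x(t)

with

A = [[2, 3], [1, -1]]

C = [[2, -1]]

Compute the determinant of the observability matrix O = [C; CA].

CA = [[3, 7]]
Observability matrix O = [C; CA] = [[2, -1], [3, 7]]
det(O) = 2·7 - (-1)·3 = 14 - (-3) = 17
Since det(O) ≠ 0, rank(O) = 2 and the system is completely observable.

17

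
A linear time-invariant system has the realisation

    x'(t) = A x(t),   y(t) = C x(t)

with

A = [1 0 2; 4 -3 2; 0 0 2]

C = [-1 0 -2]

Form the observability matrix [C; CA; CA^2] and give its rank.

CA = [[-1, 0, -6]]
CA^2 = [[-1, 0, -14]]
Observability matrix O = [C; CA; CA^2] = [[-1, 0, -2], [-1, 0, -6], [-1, 0, -14]]
Column 2 of O is identically zero, so rank(O) ≤ 2.
The 2×2 minor from rows 1, 2, columns 1, 3 is (-1)·(-6) - (-2)·(-1) = 6 - 2 = 4 ≠ 0, so rank(O) = 2.
rank(O) = 2 < n = 3, so the pair (A, C) is not completely observable.

2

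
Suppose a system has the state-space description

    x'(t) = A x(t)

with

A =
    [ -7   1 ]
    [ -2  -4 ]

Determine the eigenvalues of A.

-6, -5

det(sI - A) = s^2 - (tr A)s + det A, with tr A = (-7) + (-4) = -11 and det A = (-7)·(-4) - 1·(-2) = 28 - (-2) = 30.
So p(s) = det(sI - A) = s^2 + 11s + 30.
Factor s^2 + 11s + 30: two numbers with sum -11 and product 30 are -5 and -6, so s^2 + 11s + 30 = (s + 5)(s + 6).
Hence p(s) = (s + 5) (s + 6), with roots -6, -5.
All eigenvalues have negative real part, so the system is asymptotically stable.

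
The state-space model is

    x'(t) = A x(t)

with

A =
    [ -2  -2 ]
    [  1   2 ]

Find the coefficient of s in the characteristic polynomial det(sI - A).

0

For a 2×2 matrix, det(sI - A) = s^2 - (tr A)s + det A.
tr A = 0, det A = -2.
So p(s) = s^2 - 2.
The coefficient of s is 0.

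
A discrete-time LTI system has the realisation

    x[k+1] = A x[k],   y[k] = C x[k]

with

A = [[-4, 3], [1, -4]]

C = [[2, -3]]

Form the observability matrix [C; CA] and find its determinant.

CA = [[-11, 18]]
Observability matrix O = [C; CA] = [[2, -3], [-11, 18]]
det(O) = 2·18 - (-3)·(-11) = 36 - 33 = 3
Since det(O) ≠ 0, rank(O) = 2 and the system is completely observable.

3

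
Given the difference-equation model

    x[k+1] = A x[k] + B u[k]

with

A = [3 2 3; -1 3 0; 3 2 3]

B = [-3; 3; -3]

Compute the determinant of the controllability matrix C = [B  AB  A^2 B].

0

AB = [[-12], [12], [-12]]
A^2B = [[-48], [48], [-48]]
Controllability matrix C = [B  AB  A^2B] = [[-3, -12, -48], [3, 12, 48], [-3, -12, -48]]
Expanding along the first row, det(C) = (-3)·(12·(-48) - 48·(-12)) - (-12)·(3·(-48) - 48·(-3)) + (-48)·(3·(-12) - 12·(-3)) = (-3)·0 - (-12)·0 + (-48)·0 = 0
Since det(C) = 0, rank(C) < 3 and the system is not completely controllable.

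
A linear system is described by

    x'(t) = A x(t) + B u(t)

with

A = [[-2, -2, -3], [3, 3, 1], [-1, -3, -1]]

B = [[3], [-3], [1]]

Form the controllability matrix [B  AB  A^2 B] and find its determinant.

224

AB = [[-3], [1], [5]]
A^2B = [[-11], [-1], [-5]]
Controllability matrix C = [B  AB  A^2B] = [[3, -3, -11], [-3, 1, -1], [1, 5, -5]]
Expanding along the first row, det(C) = 3·(1·(-5) - (-1)·5) - (-3)·((-3)·(-5) - (-1)·1) + (-11)·((-3)·5 - 1·1) = 3·0 - (-3)·16 + (-11)·(-16) = 224
Since det(C) ≠ 0, rank(C) = 3 and the system is completely controllable.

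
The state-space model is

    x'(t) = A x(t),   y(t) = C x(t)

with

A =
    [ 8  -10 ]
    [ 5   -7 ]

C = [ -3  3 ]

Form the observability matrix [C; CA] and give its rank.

1

CA = [[-9, 9]]
Observability matrix O = [C; CA] = [[-3, 3], [-9, 9]]
Every row of O is a scalar multiple of row 1 = [-3, 3] (multipliers 1, 3), so the rows span a one-dimensional space.
O ≠ 0, hence rank(O) = 1.
rank(O) = 1 < n = 2, so the pair (A, C) is not completely observable.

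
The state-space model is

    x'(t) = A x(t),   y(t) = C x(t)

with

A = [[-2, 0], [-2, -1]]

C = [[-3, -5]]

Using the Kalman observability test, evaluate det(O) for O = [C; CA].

65

CA = [[16, 5]]
Observability matrix O = [C; CA] = [[-3, -5], [16, 5]]
det(O) = (-3)·5 - (-5)·16 = -15 - (-80) = 65
Since det(O) ≠ 0, rank(O) = 2 and the system is completely observable.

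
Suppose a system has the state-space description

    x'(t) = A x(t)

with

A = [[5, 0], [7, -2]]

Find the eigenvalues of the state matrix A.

-2, 5

det(sI - A) = s^2 - (tr A)s + det A, with tr A = 5 + (-2) = 3 and det A = 5·(-2) - 0·7 = -10 - 0 = -10.
So p(s) = det(sI - A) = s^2 - 3s - 10.
Factor s^2 - 3s - 10: two numbers with sum 3 and product -10 are 5 and -2, so s^2 - 3s - 10 = (s - 5)(s + 2).
Hence p(s) = (s - 5) (s + 2), with roots -2, 5.
At least one eigenvalue has non-negative real part, so the system is not asymptotically stable.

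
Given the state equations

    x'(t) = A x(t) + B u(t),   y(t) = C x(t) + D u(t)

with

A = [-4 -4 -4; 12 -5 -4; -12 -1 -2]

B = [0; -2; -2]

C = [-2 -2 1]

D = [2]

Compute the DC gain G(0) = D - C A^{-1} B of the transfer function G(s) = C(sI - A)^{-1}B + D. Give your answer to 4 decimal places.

-26.0000

G(0) = C(-A)^{-1}B + D = -C A^{-1} B + D.
det A = -24, so A^{-1} = (1/-24)·adj(A) = [[-1/4, 1/6, 1/6], [-3, 5/3, 8/3], [3, -11/6, -17/6]]
A^{-1} B = [-2/3, -26/3, 28/3]^T
C A^{-1} B = 28
G(0) = D - C A^{-1} B = 2 - (28) = -26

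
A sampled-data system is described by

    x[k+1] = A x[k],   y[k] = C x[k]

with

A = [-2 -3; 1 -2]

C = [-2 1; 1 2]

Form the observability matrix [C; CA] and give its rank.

CA = [[5, 4], [0, -7]]
Observability matrix O = [C; CA] = [[-2, 1], [1, 2], [5, 4], [0, -7]]
Take the 2×2 submatrix of O formed by rows 1, 2: [[-2, 1], [1, 2]]. Its determinant is (-2)·2 - 1·1 = -4 - 1 = -5 ≠ 0.
So rank(O) ≥ 2; since O has 2 columns, rank(O) = 2.
rank(O) = 2 = n, so the pair (A, C) is completely observable.

2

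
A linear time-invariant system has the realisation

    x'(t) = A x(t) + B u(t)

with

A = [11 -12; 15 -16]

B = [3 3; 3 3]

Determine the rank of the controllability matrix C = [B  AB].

1

AB = [[-3, -3], [-3, -3]]
Controllability matrix C = [B  AB] = [[3, 3, -3, -3], [3, 3, -3, -3]]
Every column of C is a scalar multiple of column 1 = [3, 3] (multipliers 1, 1, -1, -1), so the columns span a one-dimensional space.
C ≠ 0, hence rank(C) = 1.
rank(C) = 1 < n = 2, so the pair (A, B) is not completely controllable.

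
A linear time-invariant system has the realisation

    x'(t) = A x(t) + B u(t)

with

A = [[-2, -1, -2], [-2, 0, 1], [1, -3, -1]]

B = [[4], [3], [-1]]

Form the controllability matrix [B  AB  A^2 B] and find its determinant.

-583

AB = [[-9], [-9], [-4]]
A^2B = [[35], [14], [22]]
Controllability matrix C = [B  AB  A^2B] = [[4, -9, 35], [3, -9, 14], [-1, -4, 22]]
Expanding along the first row, det(C) = 4·((-9)·22 - 14·(-4)) - (-9)·(3·22 - 14·(-1)) + 35·(3·(-4) - (-9)·(-1)) = 4·(-142) - (-9)·80 + 35·(-21) = -583
Since det(C) ≠ 0, rank(C) = 3 and the system is completely controllable.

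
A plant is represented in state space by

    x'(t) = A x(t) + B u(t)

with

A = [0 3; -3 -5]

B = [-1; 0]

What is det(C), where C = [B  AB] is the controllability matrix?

-3

AB = [[0], [3]]
Controllability matrix C = [B  AB] = [[-1, 0], [0, 3]]
det(C) = (-1)·3 - 0·0 = -3 - 0 = -3
Since det(C) ≠ 0, rank(C) = 2 and the system is completely controllable.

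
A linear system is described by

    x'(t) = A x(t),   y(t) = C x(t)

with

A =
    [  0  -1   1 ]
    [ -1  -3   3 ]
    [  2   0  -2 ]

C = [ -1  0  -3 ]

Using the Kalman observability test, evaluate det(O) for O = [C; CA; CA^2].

CA = [[-6, 1, 5]]
CA^2 = [[9, 3, -13]]
Observability matrix O = [C; CA; CA^2] = [[-1, 0, -3], [-6, 1, 5], [9, 3, -13]]
Expanding along the first row, det(O) = (-1)·(1·(-13) - 5·3) - 0·((-6)·(-13) - 5·9) + (-3)·((-6)·3 - 1·9) = (-1)·(-28) - 0·33 + (-3)·(-27) = 109
Since det(O) ≠ 0, rank(O) = 3 and the system is completely observable.

109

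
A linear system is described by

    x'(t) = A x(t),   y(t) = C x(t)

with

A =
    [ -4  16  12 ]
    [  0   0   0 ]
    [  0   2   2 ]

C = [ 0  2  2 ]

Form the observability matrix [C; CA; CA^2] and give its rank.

1

CA = [[0, 4, 4]]
CA^2 = [[0, 8, 8]]
Observability matrix O = [C; CA; CA^2] = [[0, 2, 2], [0, 4, 4], [0, 8, 8]]
Every row of O is a scalar multiple of row 1 = [0, 2, 2] (multipliers 1, 2, 4), so the rows span a one-dimensional space.
O ≠ 0, hence rank(O) = 1.
rank(O) = 1 < n = 3, so the pair (A, C) is not completely observable.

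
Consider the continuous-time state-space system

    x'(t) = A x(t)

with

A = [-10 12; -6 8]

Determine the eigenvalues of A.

-4, 2

det(sI - A) = s^2 - (tr A)s + det A, with tr A = (-10) + 8 = -2 and det A = (-10)·8 - 12·(-6) = -80 - (-72) = -8.
So p(s) = det(sI - A) = s^2 + 2s - 8.
Factor s^2 + 2s - 8: two numbers with sum -2 and product -8 are 2 and -4, so s^2 + 2s - 8 = (s - 2)(s + 4).
Hence p(s) = (s - 2) (s + 4), with roots -4, 2.
At least one eigenvalue has non-negative real part, so the system is not asymptotically stable.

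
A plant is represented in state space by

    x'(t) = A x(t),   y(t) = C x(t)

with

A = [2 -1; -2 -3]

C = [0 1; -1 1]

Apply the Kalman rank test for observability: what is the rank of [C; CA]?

2

CA = [[-2, -3], [-4, -2]]
Observability matrix O = [C; CA] = [[0, 1], [-1, 1], [-2, -3], [-4, -2]]
Take the 2×2 submatrix of O formed by rows 1, 2: [[0, 1], [-1, 1]]. Its determinant is 0·1 - 1·(-1) = 0 - (-1) = 1 ≠ 0.
So rank(O) ≥ 2; since O has 2 columns, rank(O) = 2.
rank(O) = 2 = n, so the pair (A, C) is completely observable.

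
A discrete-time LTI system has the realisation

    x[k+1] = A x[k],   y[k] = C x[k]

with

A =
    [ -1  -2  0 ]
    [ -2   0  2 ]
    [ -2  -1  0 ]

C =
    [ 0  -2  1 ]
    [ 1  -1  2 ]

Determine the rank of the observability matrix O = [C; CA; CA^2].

CA = [[2, -1, -4], [-3, -4, -2]]
CA^2 = [[8, 0, -2], [15, 8, -8]]
Observability matrix O = [C; CA; CA^2] = [[0, -2, 1], [1, -1, 2], [2, -1, -4], [-3, -4, -2], [8, 0, -2], [15, 8, -8]]
Take the 3×3 submatrix of O formed by rows 1, 2, 3: [[0, -2, 1], [1, -1, 2], [2, -1, -4]]. Its determinant is 0·((-1)·(-4) - 2·(-1)) - (-2)·(1·(-4) - 2·2) + 1·(1·(-1) - (-1)·2) = 0·6 - (-2)·(-8) + 1·1 = -15 ≠ 0.
So rank(O) ≥ 3; since O has 3 columns, rank(O) = 3.
rank(O) = 3 = n, so the pair (A, C) is completely observable.

3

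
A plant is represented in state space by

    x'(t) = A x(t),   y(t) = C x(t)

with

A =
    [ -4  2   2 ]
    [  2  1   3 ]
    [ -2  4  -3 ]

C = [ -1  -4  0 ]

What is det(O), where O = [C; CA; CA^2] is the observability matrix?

2612

CA = [[-4, -6, -14]]
CA^2 = [[32, -70, 16]]
Observability matrix O = [C; CA; CA^2] = [[-1, -4, 0], [-4, -6, -14], [32, -70, 16]]
Expanding along the first row, det(O) = (-1)·((-6)·16 - (-14)·(-70)) - (-4)·((-4)·16 - (-14)·32) + 0·((-4)·(-70) - (-6)·32) = (-1)·(-1076) - (-4)·384 + 0·472 = 2612
Since det(O) ≠ 0, rank(O) = 3 and the system is completely observable.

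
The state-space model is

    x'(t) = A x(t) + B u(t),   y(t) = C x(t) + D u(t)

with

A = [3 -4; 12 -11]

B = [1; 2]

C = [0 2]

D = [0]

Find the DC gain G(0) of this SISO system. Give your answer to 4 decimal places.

G(0) = C(-A)^{-1}B + D = -C A^{-1} B + D.
det A = 15, so A^{-1} = (1/15)·adj(A) = [[-11/15, 4/15], [-4/5, 1/5]]
A^{-1} B = [-1/5, -2/5]^T
C A^{-1} B = -4/5
G(0) = D - C A^{-1} B = 0 - (-4/5) = 4/5 ≈ 0.8000

0.8000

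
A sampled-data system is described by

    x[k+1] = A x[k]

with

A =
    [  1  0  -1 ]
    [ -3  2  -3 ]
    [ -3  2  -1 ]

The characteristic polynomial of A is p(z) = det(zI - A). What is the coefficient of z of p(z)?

Expand det(zI - A) for the 3×3 matrix.
p(z) = z^3 - 2z^2 + 2z - 4.
(Check: constant term = det(-A) = (-1)^3 det A = -4; coefficient of z^2 = -tr A = -2.)
The coefficient of z is 2.

2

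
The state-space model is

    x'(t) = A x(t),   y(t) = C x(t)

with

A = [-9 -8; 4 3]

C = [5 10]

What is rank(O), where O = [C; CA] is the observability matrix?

1

CA = [[-5, -10]]
Observability matrix O = [C; CA] = [[5, 10], [-5, -10]]
Every row of O is a scalar multiple of row 1 = [5, 10] (multipliers 1, -1), so the rows span a one-dimensional space.
O ≠ 0, hence rank(O) = 1.
rank(O) = 1 < n = 2, so the pair (A, C) is not completely observable.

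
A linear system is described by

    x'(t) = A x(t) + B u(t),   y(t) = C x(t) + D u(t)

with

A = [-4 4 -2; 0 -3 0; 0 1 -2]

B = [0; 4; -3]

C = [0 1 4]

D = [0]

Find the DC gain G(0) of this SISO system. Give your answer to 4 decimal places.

-2.0000

G(0) = C(-A)^{-1}B + D = -C A^{-1} B + D.
det A = -24, so A^{-1} = (1/-24)·adj(A) = [[-1/4, -1/4, 1/4], [0, -1/3, 0], [0, -1/6, -1/2]]
A^{-1} B = [-7/4, -4/3, 5/6]^T
C A^{-1} B = 2
G(0) = D - C A^{-1} B = 0 - (2) = -2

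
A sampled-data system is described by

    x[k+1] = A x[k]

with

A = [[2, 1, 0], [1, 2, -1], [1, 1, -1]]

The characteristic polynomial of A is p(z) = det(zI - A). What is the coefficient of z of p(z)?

Expand det(zI - A) for the 3×3 matrix.
p(z) = z^3 - 3z^2 + 2.
(Check: constant term = det(-A) = (-1)^3 det A = 2; coefficient of z^2 = -tr A = -3.)
The coefficient of z is 0.

0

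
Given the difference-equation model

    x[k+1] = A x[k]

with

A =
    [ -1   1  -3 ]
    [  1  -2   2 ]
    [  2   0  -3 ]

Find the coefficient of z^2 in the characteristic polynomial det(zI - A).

Expand det(zI - A) for the 3×3 matrix.
p(z) = z^3 + 6z^2 + 16z + 11.
(Check: constant term = det(-A) = (-1)^3 det A = 11; coefficient of z^2 = -tr A = 6.)
The coefficient of z^2 is 6.

6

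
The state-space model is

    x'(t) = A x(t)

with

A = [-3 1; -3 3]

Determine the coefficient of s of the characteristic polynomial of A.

0

For a 2×2 matrix, det(sI - A) = s^2 - (tr A)s + det A.
tr A = 0, det A = -6.
So p(s) = s^2 - 6.
The coefficient of s is 0.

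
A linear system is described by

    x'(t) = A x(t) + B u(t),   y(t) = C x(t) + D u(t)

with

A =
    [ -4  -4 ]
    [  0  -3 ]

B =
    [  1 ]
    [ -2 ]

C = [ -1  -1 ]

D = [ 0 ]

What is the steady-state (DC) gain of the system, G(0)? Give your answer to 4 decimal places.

G(0) = C(-A)^{-1}B + D = -C A^{-1} B + D.
det A = 12, so A^{-1} = (1/12)·adj(A) = [[-1/4, 1/3], [0, -1/3]]
A^{-1} B = [-11/12, 2/3]^T
C A^{-1} B = 1/4
G(0) = D - C A^{-1} B = 0 - (1/4) = -1/4 ≈ -0.2500

-0.2500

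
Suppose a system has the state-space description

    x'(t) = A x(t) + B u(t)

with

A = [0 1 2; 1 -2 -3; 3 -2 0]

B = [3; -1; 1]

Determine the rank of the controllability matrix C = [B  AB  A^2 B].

3

AB = [[1], [2], [11]]
A^2B = [[24], [-36], [-1]]
Controllability matrix C = [B  AB  A^2B] = [[3, 1, 24], [-1, 2, -36], [1, 11, -1]]
det(C) = 3·(2·(-1) - (-36)·11) - 1·((-1)·(-1) - (-36)·1) + 24·((-1)·11 - 2·1) = 3·394 - 1·37 + 24·(-13) = 833 ≠ 0, so rank(C) = 3.
rank(C) = 3 = n, so the pair (A, B) is completely controllable.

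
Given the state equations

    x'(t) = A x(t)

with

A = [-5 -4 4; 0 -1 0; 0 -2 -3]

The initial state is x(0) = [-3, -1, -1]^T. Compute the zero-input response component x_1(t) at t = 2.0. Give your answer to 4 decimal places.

0.2607

det(sI - A) = s^3 - (tr A)s^2 + (M11 + M22 + M33)s - det A, where Mii is the 2×2 principal minor of A obtained by deleting row i and column i.
tr A = (-5) + (-1) + (-3) = -9; M11 = (-1)·(-3) - 0·(-2) = 3 - 0 = 3; M22 = (-5)·(-3) - 4·0 = 15 - 0 = 15; M33 = (-5)·(-1) - (-4)·0 = 5 - 0 = 5; sum of minors = 23.
det A = (-5)·((-1)·(-3) - 0·(-2)) - (-4)·(0·(-3) - 0·0) + 4·(0·(-2) - (-1)·0) = (-5)·3 - (-4)·0 + 4·0 = -15.
So p(s) = det(sI - A) = s^3 + 9s^2 + 23s + 15.
Rational-root test: any integer root divides 15. Testing small divisors, s = -1 works: p(-1) = -1 + 9 + (-23) + 15 = 0, so (s + 1) is a factor.
Dividing, p(s) = (s + 1)(s^2 + 8s + 15).
Factor s^2 + 8s + 15: two numbers with sum -8 and product 15 are -3 and -5, so s^2 + 8s + 15 = (s + 3)(s + 5).
Hence p(s) = (s + 1) (s + 3) (s + 5), with roots -5, -3, -1.
The eigenvalues -5, -3, -1 are distinct and real, so A is diagonalisable and x(t) = e^{At} x(0) = V diag(e^{λ_i t}) V^{-1} x(0), where the columns of V are the eigenvectors.
λ = -5: A - (-5)I = [[0, -4, 4], [0, 4, 0], [0, -2, 2]]. v must be orthogonal to every row; (row 1) × (row 2) = [-16, 0, 0], so take v_1 = [1, 0, 0]^T.
λ = -3: A - (-3)I = [[-2, -4, 4], [0, 2, 0], [0, -2, 0]]. v must be orthogonal to every row; (row 1) × (row 2) = [-8, 0, -4], so take v_2 = [2, 0, 1]^T.
λ = -1: A - (-1)I = [[-4, -4, 4], [0, 0, 0], [0, -2, -2]]. v must be orthogonal to every row; (row 1) × (row 3) = [16, -8, 8], so take v_3 = [-2, 1, -1]^T.
V = [v_1 v_2 v_3] = [[1, 2, -2], [0, 0, 1], [0, 1, -1]] has det V = -1, so V^{-1} = adj(V)/det V = [[1, 0, -2], [0, 1, 1], [0, 1, 0]].
Modal coordinates z(0) = V^{-1} x(0): 1·(-3) + 0·(-1) + (-2)·(-1) = -1; 0·(-3) + 1·(-1) + 1·(-1) = -2; 0·(-3) + 1·(-1) + 0·(-1) = -1; so z(0) = [-1, -2, -1]^T.
x_1(t) = Σ_i (v_i)_1 · z_i(0) · e^{λ_i t} (row 1 of V times the modal terms).
x_1(2.0) = 1·(-1)·e^{-5·2.0} + 2·(-2)·e^{-3·2.0} + (-2)·(-1)·e^{-1·2.0} = (-1)·0.000045 + (-4)·0.002479 + 2·0.135335 = 0.2607.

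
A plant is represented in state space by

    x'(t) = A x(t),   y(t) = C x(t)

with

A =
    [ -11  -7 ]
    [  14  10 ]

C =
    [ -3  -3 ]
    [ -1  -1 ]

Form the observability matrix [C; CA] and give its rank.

CA = [[-9, -9], [-3, -3]]
Observability matrix O = [C; CA] = [[-3, -3], [-1, -1], [-9, -9], [-3, -3]]
Every row of O is a scalar multiple of row 1 = [-3, -3] (multipliers 1, 1/3, 3, 1), so the rows span a one-dimensional space.
O ≠ 0, hence rank(O) = 1.
rank(O) = 1 < n = 2, so the pair (A, C) is not completely observable.

1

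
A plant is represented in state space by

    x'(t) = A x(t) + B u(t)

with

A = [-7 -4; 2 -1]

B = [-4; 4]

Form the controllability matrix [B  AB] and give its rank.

1

AB = [[12], [-12]]
Controllability matrix C = [B  AB] = [[-4, 12], [4, -12]]
Every column of C is a scalar multiple of column 1 = [-4, 4] (multipliers 1, -3), so the columns span a one-dimensional space.
C ≠ 0, hence rank(C) = 1.
rank(C) = 1 < n = 2, so the pair (A, B) is not completely controllable.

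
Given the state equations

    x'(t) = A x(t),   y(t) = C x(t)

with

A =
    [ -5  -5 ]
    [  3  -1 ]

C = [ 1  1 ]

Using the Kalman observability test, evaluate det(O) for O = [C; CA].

CA = [[-2, -6]]
Observability matrix O = [C; CA] = [[1, 1], [-2, -6]]
det(O) = 1·(-6) - 1·(-2) = -6 - (-2) = -4
Since det(O) ≠ 0, rank(O) = 2 and the system is completely observable.

-4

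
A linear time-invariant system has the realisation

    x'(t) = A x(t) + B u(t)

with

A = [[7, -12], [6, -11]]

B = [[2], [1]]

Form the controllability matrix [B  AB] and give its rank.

1

AB = [[2], [1]]
Controllability matrix C = [B  AB] = [[2, 2], [1, 1]]
Every column of C is a scalar multiple of column 1 = [2, 1] (multipliers 1, 1), so the columns span a one-dimensional space.
C ≠ 0, hence rank(C) = 1.
rank(C) = 1 < n = 2, so the pair (A, B) is not completely controllable.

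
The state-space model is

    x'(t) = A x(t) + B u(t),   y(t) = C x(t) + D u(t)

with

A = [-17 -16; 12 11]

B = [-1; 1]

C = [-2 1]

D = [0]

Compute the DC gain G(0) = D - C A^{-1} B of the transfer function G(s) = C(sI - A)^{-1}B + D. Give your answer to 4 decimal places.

3.0000

G(0) = C(-A)^{-1}B + D = -C A^{-1} B + D.
det A = 5, so A^{-1} = (1/5)·adj(A) = [[11/5, 16/5], [-12/5, -17/5]]
A^{-1} B = [1, -1]^T
C A^{-1} B = -3
G(0) = D - C A^{-1} B = 0 - (-3) = 3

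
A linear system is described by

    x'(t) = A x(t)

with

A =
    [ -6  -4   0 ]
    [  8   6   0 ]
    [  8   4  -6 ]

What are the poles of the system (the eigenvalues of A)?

det(sI - A) = s^3 - (tr A)s^2 + (M11 + M22 + M33)s - det A, where Mii is the 2×2 principal minor of A obtained by deleting row i and column i.
tr A = (-6) + 6 + (-6) = -6; M11 = 6·(-6) - 0·4 = -36 - 0 = -36; M22 = (-6)·(-6) - 0·8 = 36 - 0 = 36; M33 = (-6)·6 - (-4)·8 = -36 - (-32) = -4; sum of minors = -4.
det A = (-6)·(6·(-6) - 0·4) - (-4)·(8·(-6) - 0·8) + 0·(8·4 - 6·8) = (-6)·(-36) - (-4)·(-48) + 0·(-16) = 24.
So p(s) = det(sI - A) = s^3 + 6s^2 - 4s - 24.
Rational-root test: any integer root divides -24. Testing small divisors, s = -2 works: p(-2) = -8 + 24 + 8 + (-24) = 0, so (s + 2) is a factor.
Dividing, p(s) = (s + 2)(s^2 + 4s - 12).
Factor s^2 + 4s - 12: two numbers with sum -4 and product -12 are 2 and -6, so s^2 + 4s - 12 = (s - 2)(s + 6).
Hence p(s) = (s - 2) (s + 2) (s + 6), with roots -6, -2, 2.
At least one eigenvalue has non-negative real part, so the system is not asymptotically stable.

-6, -2, 2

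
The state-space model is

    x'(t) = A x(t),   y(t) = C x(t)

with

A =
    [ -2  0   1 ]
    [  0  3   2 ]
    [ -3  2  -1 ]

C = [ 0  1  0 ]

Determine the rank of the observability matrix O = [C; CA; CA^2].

3

CA = [[0, 3, 2]]
CA^2 = [[-6, 13, 4]]
Observability matrix O = [C; CA; CA^2] = [[0, 1, 0], [0, 3, 2], [-6, 13, 4]]
det(O) = 0·(3·4 - 2·13) - 1·(0·4 - 2·(-6)) + 0·(0·13 - 3·(-6)) = 0·(-14) - 1·12 + 0·18 = -12 ≠ 0, so rank(O) = 3.
rank(O) = 3 = n, so the pair (A, C) is completely observable.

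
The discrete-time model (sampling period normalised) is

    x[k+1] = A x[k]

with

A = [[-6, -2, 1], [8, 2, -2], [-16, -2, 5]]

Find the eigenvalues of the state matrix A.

det(zI - A) = z^3 - (tr A)z^2 + (M11 + M22 + M33)z - det A, where Mii is the 2×2 principal minor of A obtained by deleting row i and column i.
tr A = (-6) + 2 + 5 = 1; M11 = 2·5 - (-2)·(-2) = 10 - 4 = 6; M22 = (-6)·5 - 1·(-16) = -30 - (-16) = -14; M33 = (-6)·2 - (-2)·8 = -12 - (-16) = 4; sum of minors = -4.
det A = (-6)·(2·5 - (-2)·(-2)) - (-2)·(8·5 - (-2)·(-16)) + 1·(8·(-2) - 2·(-16)) = (-6)·6 - (-2)·8 + 1·16 = -4.
So p(z) = det(zI - A) = z^3 - z^2 - 4z + 4.
Rational-root test: any integer root divides 4. Testing small divisors, z = 1 works: p(1) = 1 + (-1) + (-4) + 4 = 0, so (z - 1) is a factor.
Dividing, p(z) = (z - 1)(z^2 - 4).
Factor z^2 - 4: two numbers with sum 0 and product -4 are 2 and -2, so z^2 - 4 = (z - 2)(z + 2).
Hence p(z) = (z - 2) (z - 1) (z + 2), with roots -2, 1, 2.

-2, 1, 2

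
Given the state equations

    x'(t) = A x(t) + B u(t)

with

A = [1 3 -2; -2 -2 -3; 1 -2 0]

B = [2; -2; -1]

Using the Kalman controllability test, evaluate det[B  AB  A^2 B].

AB = [[-2], [3], [6]]
A^2B = [[-5], [-20], [-8]]
Controllability matrix C = [B  AB  A^2B] = [[2, -2, -5], [-2, 3, -20], [-1, 6, -8]]
Expanding along the first row, det(C) = 2·(3·(-8) - (-20)·6) - (-2)·((-2)·(-8) - (-20)·(-1)) + (-5)·((-2)·6 - 3·(-1)) = 2·96 - (-2)·(-4) + (-5)·(-9) = 229
Since det(C) ≠ 0, rank(C) = 3 and the system is completely controllable.

229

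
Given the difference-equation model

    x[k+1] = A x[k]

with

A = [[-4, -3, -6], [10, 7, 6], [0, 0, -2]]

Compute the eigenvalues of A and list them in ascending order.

-2, 1, 2

det(zI - A) = z^3 - (tr A)z^2 + (M11 + M22 + M33)z - det A, where Mii is the 2×2 principal minor of A obtained by deleting row i and column i.
tr A = (-4) + 7 + (-2) = 1; M11 = 7·(-2) - 6·0 = -14 - 0 = -14; M22 = (-4)·(-2) - (-6)·0 = 8 - 0 = 8; M33 = (-4)·7 - (-3)·10 = -28 - (-30) = 2; sum of minors = -4.
det A = (-4)·(7·(-2) - 6·0) - (-3)·(10·(-2) - 6·0) + (-6)·(10·0 - 7·0) = (-4)·(-14) - (-3)·(-20) + (-6)·0 = -4.
So p(z) = det(zI - A) = z^3 - z^2 - 4z + 4.
Rational-root test: any integer root divides 4. Testing small divisors, z = 1 works: p(1) = 1 + (-1) + (-4) + 4 = 0, so (z - 1) is a factor.
Dividing, p(z) = (z - 1)(z^2 - 4).
Factor z^2 - 4: two numbers with sum 0 and product -4 are 2 and -2, so z^2 - 4 = (z - 2)(z + 2).
Hence p(z) = (z - 2) (z - 1) (z + 2), with roots -2, 1, 2.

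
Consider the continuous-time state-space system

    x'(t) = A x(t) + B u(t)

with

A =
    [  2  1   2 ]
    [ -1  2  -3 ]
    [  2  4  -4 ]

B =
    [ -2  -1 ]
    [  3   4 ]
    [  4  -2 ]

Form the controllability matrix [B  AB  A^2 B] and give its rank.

AB = [[7, -2], [-4, 15], [-8, 22]]
A^2B = [[-6, 55], [9, -34], [30, -32]]
Controllability matrix C = [B  AB  A^2B] = [[-2, -1, 7, -2, -6, 55], [3, 4, -4, 15, 9, -34], [4, -2, -8, 22, 30, -32]]
Take the 3×3 submatrix of C formed by columns 1, 2, 3: [[-2, -1, 7], [3, 4, -4], [4, -2, -8]]. Its determinant is (-2)·(4·(-8) - (-4)·(-2)) - (-1)·(3·(-8) - (-4)·4) + 7·(3·(-2) - 4·4) = (-2)·(-40) - (-1)·(-8) + 7·(-22) = -82 ≠ 0.
So rank(C) ≥ 3; since C has 3 rows, rank(C) = 3.
rank(C) = 3 = n, so the pair (A, B) is completely controllable.

3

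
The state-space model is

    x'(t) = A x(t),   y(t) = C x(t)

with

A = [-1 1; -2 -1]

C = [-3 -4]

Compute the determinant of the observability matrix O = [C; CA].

41

CA = [[11, 1]]
Observability matrix O = [C; CA] = [[-3, -4], [11, 1]]
det(O) = (-3)·1 - (-4)·11 = -3 - (-44) = 41
Since det(O) ≠ 0, rank(O) = 2 and the system is completely observable.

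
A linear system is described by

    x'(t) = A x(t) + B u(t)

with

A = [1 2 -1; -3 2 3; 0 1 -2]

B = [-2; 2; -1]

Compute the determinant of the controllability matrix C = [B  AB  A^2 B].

AB = [[3], [7], [4]]
A^2B = [[13], [17], [-1]]
Controllability matrix C = [B  AB  A^2B] = [[-2, 3, 13], [2, 7, 17], [-1, 4, -1]]
Expanding along the first row, det(C) = (-2)·(7·(-1) - 17·4) - 3·(2·(-1) - 17·(-1)) + 13·(2·4 - 7·(-1)) = (-2)·(-75) - 3·15 + 13·15 = 300
Since det(C) ≠ 0, rank(C) = 3 and the system is completely controllable.

300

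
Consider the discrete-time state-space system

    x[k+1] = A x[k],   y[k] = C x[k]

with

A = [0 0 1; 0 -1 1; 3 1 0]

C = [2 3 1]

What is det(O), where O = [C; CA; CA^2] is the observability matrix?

CA = [[3, -2, 5]]
CA^2 = [[15, 7, 1]]
Observability matrix O = [C; CA; CA^2] = [[2, 3, 1], [3, -2, 5], [15, 7, 1]]
Expanding along the first row, det(O) = 2·((-2)·1 - 5·7) - 3·(3·1 - 5·15) + 1·(3·7 - (-2)·15) = 2·(-37) - 3·(-72) + 1·51 = 193
Since det(O) ≠ 0, rank(O) = 3 and the system is completely observable.

193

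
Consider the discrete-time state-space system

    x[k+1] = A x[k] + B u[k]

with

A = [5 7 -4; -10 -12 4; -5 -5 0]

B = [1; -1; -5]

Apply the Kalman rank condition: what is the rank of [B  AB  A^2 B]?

2

AB = [[18], [-18], [0]]
A^2B = [[-36], [36], [0]]
Controllability matrix C = [B  AB  A^2B] = [[1, 18, -36], [-1, -18, 36], [-5, 0, 0]]
The rows r1, r2, r3 of C are linearly dependent: r1 + r2 = 0 (check each entry), so rank(C) ≤ 2.
The 2×2 minor from rows 1, 3, columns 1, 2 is 1·0 - 18·(-5) = 0 - (-90) = 90 ≠ 0, so rank(C) = 2.
rank(C) = 2 < n = 3, so the pair (A, B) is not completely controllable.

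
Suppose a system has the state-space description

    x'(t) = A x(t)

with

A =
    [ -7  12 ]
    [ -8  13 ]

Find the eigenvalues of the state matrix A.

1, 5

det(sI - A) = s^2 - (tr A)s + det A, with tr A = (-7) + 13 = 6 and det A = (-7)·13 - 12·(-8) = -91 - (-96) = 5.
So p(s) = det(sI - A) = s^2 - 6s + 5.
Factor s^2 - 6s + 5: two numbers with sum 6 and product 5 are 5 and 1, so s^2 - 6s + 5 = (s - 5)(s - 1).
Hence p(s) = (s - 5) (s - 1), with roots 1, 5.
At least one eigenvalue has non-negative real part, so the system is not asymptotically stable.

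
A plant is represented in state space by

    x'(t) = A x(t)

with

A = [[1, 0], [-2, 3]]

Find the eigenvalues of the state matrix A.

det(sI - A) = s^2 - (tr A)s + det A, with tr A = 1 + 3 = 4 and det A = 1·3 - 0·(-2) = 3 - 0 = 3.
So p(s) = det(sI - A) = s^2 - 4s + 3.
Factor s^2 - 4s + 3: two numbers with sum 4 and product 3 are 3 and 1, so s^2 - 4s + 3 = (s - 3)(s - 1).
Hence p(s) = (s - 3) (s - 1), with roots 1, 3.
At least one eigenvalue has non-negative real part, so the system is not asymptotically stable.

1, 3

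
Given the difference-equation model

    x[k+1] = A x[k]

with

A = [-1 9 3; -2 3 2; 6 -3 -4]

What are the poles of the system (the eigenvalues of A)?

-3, -1, 2

det(zI - A) = z^3 - (tr A)z^2 + (M11 + M22 + M33)z - det A, where Mii is the 2×2 principal minor of A obtained by deleting row i and column i.
tr A = (-1) + 3 + (-4) = -2; M11 = 3·(-4) - 2·(-3) = -12 - (-6) = -6; M22 = (-1)·(-4) - 3·6 = 4 - 18 = -14; M33 = (-1)·3 - 9·(-2) = -3 - (-18) = 15; sum of minors = -5.
det A = (-1)·(3·(-4) - 2·(-3)) - 9·((-2)·(-4) - 2·6) + 3·((-2)·(-3) - 3·6) = (-1)·(-6) - 9·(-4) + 3·(-12) = 6.
So p(z) = det(zI - A) = z^3 + 2z^2 - 5z - 6.
Rational-root test: any integer root divides -6. Testing small divisors, z = -1 works: p(-1) = -1 + 2 + 5 + (-6) = 0, so (z + 1) is a factor.
Dividing, p(z) = (z + 1)(z^2 + z - 6).
Factor z^2 + z - 6: two numbers with sum -1 and product -6 are 2 and -3, so z^2 + z - 6 = (z - 2)(z + 3).
Hence p(z) = (z - 2) (z + 1) (z + 3), with roots -3, -1, 2.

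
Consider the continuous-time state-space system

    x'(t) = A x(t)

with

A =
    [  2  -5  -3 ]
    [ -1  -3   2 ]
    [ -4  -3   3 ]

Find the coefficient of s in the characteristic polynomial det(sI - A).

Expand det(sI - A) for the 3×3 matrix.
p(s) = s^3 - 2s^2 - 20s - 46.
(Check: constant term = det(-A) = (-1)^3 det A = -46; coefficient of s^2 = -tr A = -2.)
The coefficient of s is -20.

-20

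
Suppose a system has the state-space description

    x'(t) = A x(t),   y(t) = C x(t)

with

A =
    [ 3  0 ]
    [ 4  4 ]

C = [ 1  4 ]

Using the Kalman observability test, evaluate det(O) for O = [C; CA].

-60

CA = [[19, 16]]
Observability matrix O = [C; CA] = [[1, 4], [19, 16]]
det(O) = 1·16 - 4·19 = 16 - 76 = -60
Since det(O) ≠ 0, rank(O) = 2 and the system is completely observable.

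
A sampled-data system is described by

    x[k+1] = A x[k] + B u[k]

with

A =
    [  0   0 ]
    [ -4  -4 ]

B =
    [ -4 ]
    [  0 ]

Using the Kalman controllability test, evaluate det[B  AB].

AB = [[0], [16]]
Controllability matrix C = [B  AB] = [[-4, 0], [0, 16]]
det(C) = (-4)·16 - 0·0 = -64 - 0 = -64
Since det(C) ≠ 0, rank(C) = 2 and the system is completely controllable.

-64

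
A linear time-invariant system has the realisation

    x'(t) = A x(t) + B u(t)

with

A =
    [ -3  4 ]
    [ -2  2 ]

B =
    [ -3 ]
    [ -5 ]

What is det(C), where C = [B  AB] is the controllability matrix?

-43

AB = [[-11], [-4]]
Controllability matrix C = [B  AB] = [[-3, -11], [-5, -4]]
det(C) = (-3)·(-4) - (-11)·(-5) = 12 - 55 = -43
Since det(C) ≠ 0, rank(C) = 2 and the system is completely controllable.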